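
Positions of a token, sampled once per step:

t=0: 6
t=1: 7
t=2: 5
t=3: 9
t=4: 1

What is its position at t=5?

Consecutive displacements +1, -2, +4, -8 scale by a factor of -2 each step.
step 5: 1 + 16 → 17

17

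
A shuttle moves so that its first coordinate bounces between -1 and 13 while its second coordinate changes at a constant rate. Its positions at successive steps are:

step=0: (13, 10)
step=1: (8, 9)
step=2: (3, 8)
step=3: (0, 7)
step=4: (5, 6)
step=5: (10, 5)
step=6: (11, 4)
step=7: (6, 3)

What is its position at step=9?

(2, 1)

The first coordinate reflects between -1 and 13, moving 5 per step.
  step 8: 6 → 1
  step 9: 1 → 2
The second coordinate changes by -1 each step: at step 9 it is 1.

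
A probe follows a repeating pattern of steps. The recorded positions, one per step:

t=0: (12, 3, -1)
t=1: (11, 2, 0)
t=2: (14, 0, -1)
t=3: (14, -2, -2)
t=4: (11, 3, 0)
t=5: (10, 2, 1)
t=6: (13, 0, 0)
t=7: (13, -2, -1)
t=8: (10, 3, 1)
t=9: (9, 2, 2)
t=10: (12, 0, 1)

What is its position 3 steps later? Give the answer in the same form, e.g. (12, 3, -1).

(8, 2, 3)

The moves between consecutive positions are (-1, -1, +1), (+3, -2, -1), (+0, -2, -1), (-3, +5, +2), (-1, -1, +1), (+3, -2, -1), (+0, -2, -1), (-3, +5, +2), (-1, -1, +1), (+3, -2, -1); they repeat the 4-cycle [(-1, -1, +1), (+3, -2, -1), (+0, -2, -1), (-3, +5, +2)].
step 11: apply (+0, -2, -1) → (12, -2, 0)
step 12: apply (-3, +5, +2) → (9, 3, 2)
step 13: apply (-1, -1, +1) → (8, 2, 3)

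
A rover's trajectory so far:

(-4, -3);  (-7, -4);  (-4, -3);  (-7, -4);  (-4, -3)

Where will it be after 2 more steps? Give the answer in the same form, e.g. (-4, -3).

Step-to-step displacements: (-3, -1), (+3, +1), (-3, -1), (+3, +1); each is -1× the previous.
step 5: (-4, -3) + (-3, -1) → (-7, -4)
step 6: (-7, -4) + (+3, +1) → (-4, -3)

(-4, -3)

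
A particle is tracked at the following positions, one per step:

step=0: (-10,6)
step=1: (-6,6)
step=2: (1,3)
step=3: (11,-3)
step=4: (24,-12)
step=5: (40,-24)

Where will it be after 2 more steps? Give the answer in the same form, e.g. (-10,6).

Taking differences between consecutive positions: (+4,+0), (+7,-3), (+10,-6), (+13,-9), (+16,-12). These grow by (+3,-3) each step.
step 6: (40,-24) + (+19,-15) → (59,-39)
step 7: (59,-39) + (+22,-18) → (81,-57)

(81,-57)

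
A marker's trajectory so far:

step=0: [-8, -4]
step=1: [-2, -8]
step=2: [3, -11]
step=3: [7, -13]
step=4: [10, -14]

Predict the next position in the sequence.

First differences are [+6, -4], [+5, -3], [+4, -2], [+3, -1]; their common second difference is [-1, +1] (constant acceleration).
step 5: [10, -14] + [+2, +0] → [12, -14]

[12, -14]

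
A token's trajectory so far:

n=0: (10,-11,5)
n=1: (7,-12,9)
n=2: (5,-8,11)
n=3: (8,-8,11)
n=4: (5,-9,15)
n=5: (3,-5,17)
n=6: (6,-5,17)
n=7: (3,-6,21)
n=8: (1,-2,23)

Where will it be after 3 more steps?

(-1,1,29)

Differencing gives (-3,-1,+4), (-2,+4,+2), (+3,+0,+0), (-3,-1,+4), (-2,+4,+2), (+3,+0,+0), (-3,-1,+4), (-2,+4,+2). This is the pattern (-3,-1,+4), (-2,+4,+2), (+3,+0,+0) repeated.
step 9: apply (+3,+0,+0) → (4,-2,23)
step 10: apply (-3,-1,+4) → (1,-3,27)
step 11: apply (-2,+4,+2) → (-1,1,29)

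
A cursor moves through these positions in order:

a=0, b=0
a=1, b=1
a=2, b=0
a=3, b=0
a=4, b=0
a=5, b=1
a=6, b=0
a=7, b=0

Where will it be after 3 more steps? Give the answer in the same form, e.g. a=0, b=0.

a=10, b=0

The a coordinate changes by +1 each step, so at step 10 it is 0 + 10·(1) = 10.
The b coordinate repeats the cycle [0, 1, 0, 0] with period 4; step 10 mod 4 = 2, giving 0.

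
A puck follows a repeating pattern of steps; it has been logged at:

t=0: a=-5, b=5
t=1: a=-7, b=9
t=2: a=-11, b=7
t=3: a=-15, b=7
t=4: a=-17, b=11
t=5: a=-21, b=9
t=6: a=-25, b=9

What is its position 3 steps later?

Step-to-step displacements: (-2, +4), (-4, -2), (-4, +0), (-2, +4), (-4, -2), (-4, +0) — a repeating cycle of length 3.
step 7: apply (-2, +4) → a=-27, b=13
step 8: apply (-4, -2) → a=-31, b=11
step 9: apply (-4, +0) → a=-35, b=11

a=-35, b=11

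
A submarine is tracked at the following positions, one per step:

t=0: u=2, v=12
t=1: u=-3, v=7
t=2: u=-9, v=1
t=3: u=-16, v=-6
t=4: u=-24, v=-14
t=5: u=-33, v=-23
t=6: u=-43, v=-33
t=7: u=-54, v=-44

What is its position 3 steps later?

Taking differences between consecutive positions: (-5, -5), (-6, -6), (-7, -7), (-8, -8), (-9, -9), (-10, -10), (-11, -11). These grow by (-1, -1) each step.
step 8: u=-54, v=-44 + (-12, -12) → u=-66, v=-56
step 9: u=-66, v=-56 + (-13, -13) → u=-79, v=-69
step 10: u=-79, v=-69 + (-14, -14) → u=-93, v=-83

u=-93, v=-83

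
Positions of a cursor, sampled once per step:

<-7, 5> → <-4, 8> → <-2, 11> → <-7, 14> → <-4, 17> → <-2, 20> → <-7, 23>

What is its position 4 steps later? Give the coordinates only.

<-4, 35>

First: cycles through -7, -4, -2 every 3 steps. Step 10 lands at position 1 of the cycle → -4.
Second: linear, +3 per step → 35 at step 10.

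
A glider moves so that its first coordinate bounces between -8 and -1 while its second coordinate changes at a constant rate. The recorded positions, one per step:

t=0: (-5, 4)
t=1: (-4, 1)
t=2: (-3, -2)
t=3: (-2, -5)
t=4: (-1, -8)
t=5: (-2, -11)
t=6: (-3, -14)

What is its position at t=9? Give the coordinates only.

The first coordinate travels 1 per step and bounces off the walls at -8 and -1.
  step 7: -3 → -4
  step 8: -4 → -5
  step 9: -5 → -6
The second coordinate changes by -3 each step: at step 9 it is -23.

(-6, -23)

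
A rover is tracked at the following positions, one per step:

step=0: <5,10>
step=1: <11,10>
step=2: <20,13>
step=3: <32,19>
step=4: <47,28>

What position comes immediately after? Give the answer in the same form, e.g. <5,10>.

Successive displacements: <+6,+0>, <+9,+3>, <+12,+6>, <+15,+9> — each changes by <+3,+3>.
step 5: <47,28> + <+18,+12> → <65,40>

<65,40>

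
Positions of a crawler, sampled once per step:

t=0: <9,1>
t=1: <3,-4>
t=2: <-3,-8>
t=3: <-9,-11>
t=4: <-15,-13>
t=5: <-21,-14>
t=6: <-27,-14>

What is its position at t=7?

<-33,-13>

Taking differences between consecutive positions: <-6,-5>, <-6,-4>, <-6,-3>, <-6,-2>, <-6,-1>, <-6,+0>. These grow by <+0,+1> each step.
step 7: <-27,-14> + <-6,+1> → <-33,-13>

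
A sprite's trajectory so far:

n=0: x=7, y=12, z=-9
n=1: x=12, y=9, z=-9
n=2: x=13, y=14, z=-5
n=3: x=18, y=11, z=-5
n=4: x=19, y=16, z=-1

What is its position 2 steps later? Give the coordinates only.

Differencing gives (+5, -3, +0), (+1, +5, +4), (+5, -3, +0), (+1, +5, +4). This is the pattern (+5, -3, +0), (+1, +5, +4) repeated.
step 5: apply (+5, -3, +0) → x=24, y=13, z=-1
step 6: apply (+1, +5, +4) → x=25, y=18, z=3

x=25, y=18, z=3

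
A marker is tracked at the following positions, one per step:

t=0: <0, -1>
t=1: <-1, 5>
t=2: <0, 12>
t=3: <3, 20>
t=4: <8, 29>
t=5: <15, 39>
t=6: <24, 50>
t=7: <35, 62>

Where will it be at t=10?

<80, 104>

First differences are <-1, +6>, <+1, +7>, <+3, +8>, <+5, +9>, <+7, +10>, <+9, +11>, <+11, +12>; their common second difference is <+2, +1> (constant acceleration).
step 8: <35, 62> + <+13, +13> → <48, 75>
step 9: <48, 75> + <+15, +14> → <63, 89>
step 10: <63, 89> + <+17, +15> → <80, 104>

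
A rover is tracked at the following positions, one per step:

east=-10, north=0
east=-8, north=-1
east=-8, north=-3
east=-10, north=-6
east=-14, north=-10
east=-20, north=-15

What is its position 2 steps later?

east=-38, north=-28

Taking differences between consecutive positions: (+2, -1), (+0, -2), (-2, -3), (-4, -4), (-6, -5). These grow by (-2, -1) each step.
step 6: east=-20, north=-15 + (-8, -6) → east=-28, north=-21
step 7: east=-28, north=-21 + (-10, -7) → east=-38, north=-28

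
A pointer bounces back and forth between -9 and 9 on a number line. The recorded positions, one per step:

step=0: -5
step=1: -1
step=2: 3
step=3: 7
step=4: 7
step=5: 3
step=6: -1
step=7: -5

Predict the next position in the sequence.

The value reflects between -9 and 9, moving 4 per step.
  step 8: -5 → -9

-9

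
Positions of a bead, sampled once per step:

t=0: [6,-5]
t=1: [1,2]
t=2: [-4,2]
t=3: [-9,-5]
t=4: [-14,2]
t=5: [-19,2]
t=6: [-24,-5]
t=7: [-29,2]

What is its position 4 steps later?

First: linear, -5 per step → -49 at step 11.
Second: cycles through -5, 2, 2 every 3 steps. Step 11 lands at position 2 of the cycle → 2.

[-49,2]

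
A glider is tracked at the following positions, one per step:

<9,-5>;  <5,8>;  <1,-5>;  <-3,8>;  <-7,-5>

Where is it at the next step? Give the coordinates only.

The first coordinate changes by -4 each step, so at step 5 it is 9 + 5·(-4) = -11.
The second coordinate repeats the cycle [-5, 8] with period 2; step 5 mod 2 = 1, giving 8.

<-11,8>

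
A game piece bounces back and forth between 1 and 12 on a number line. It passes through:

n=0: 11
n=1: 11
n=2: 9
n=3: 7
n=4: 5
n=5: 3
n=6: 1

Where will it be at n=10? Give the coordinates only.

The value reflects between 1 and 12, moving 2 per step.
  step 7: 1 → 3
  step 8: 3 → 5
  step 9: 5 → 7
  step 10: 7 → 9

9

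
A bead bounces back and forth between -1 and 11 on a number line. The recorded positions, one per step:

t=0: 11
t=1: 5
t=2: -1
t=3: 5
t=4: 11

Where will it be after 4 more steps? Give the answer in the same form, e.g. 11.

11

The value travels 6 per step and bounces off the walls at -1 and 11.
  step 5: 11 → 5
  step 6: 5 → -1
  step 7: -1 → 5
  step 8: 5 → 11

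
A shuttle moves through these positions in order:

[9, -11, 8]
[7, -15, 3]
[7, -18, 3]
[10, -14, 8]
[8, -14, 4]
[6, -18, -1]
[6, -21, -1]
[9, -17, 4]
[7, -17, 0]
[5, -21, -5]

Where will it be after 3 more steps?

Differencing gives [-2, -4, -5], [+0, -3, +0], [+3, +4, +5], [-2, +0, -4], [-2, -4, -5], [+0, -3, +0], [+3, +4, +5], [-2, +0, -4], [-2, -4, -5]. This is the pattern [-2, -4, -5], [+0, -3, +0], [+3, +4, +5], [-2, +0, -4] repeated.
step 10: apply [+0, -3, +0] → [5, -24, -5]
step 11: apply [+3, +4, +5] → [8, -20, 0]
step 12: apply [-2, +0, -4] → [6, -20, -4]

[6, -20, -4]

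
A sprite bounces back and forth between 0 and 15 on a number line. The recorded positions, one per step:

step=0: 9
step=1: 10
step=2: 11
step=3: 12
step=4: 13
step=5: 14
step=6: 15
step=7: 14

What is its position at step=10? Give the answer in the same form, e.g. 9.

11

The value travels 1 per step and bounces off the walls at 0 and 15.
  step 8: 14 → 13
  step 9: 13 → 12
  step 10: 12 → 11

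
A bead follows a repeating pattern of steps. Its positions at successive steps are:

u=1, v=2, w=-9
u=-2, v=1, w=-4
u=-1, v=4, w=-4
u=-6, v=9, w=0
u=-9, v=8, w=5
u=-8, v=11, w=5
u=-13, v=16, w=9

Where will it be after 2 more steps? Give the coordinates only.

u=-15, v=18, w=14

Differencing gives (-3,-1,+5), (+1,+3,+0), (-5,+5,+4), (-3,-1,+5), (+1,+3,+0), (-5,+5,+4). This is the pattern (-3,-1,+5), (+1,+3,+0), (-5,+5,+4) repeated.
step 7: apply (-3,-1,+5) → u=-16, v=15, w=14
step 8: apply (+1,+3,+0) → u=-15, v=18, w=14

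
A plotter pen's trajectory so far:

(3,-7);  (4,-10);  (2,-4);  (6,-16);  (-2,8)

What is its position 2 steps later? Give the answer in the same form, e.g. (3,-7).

(-18,56)

The jumps are (+1,-3), (-2,+6), (+4,-12), (-8,+24) — a geometric progression with ratio -2.
step 5: (-2,8) + (+16,-48) → (14,-40)
step 6: (14,-40) + (-32,+96) → (-18,56)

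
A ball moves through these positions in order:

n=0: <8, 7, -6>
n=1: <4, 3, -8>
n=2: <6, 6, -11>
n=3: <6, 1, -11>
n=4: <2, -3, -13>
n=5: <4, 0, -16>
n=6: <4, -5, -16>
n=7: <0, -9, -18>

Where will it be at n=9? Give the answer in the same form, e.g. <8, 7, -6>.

Step-to-step displacements: <-4, -4, -2>, <+2, +3, -3>, <+0, -5, +0>, <-4, -4, -2>, <+2, +3, -3>, <+0, -5, +0>, <-4, -4, -2> — a repeating cycle of length 3.
step 8: apply <+2, +3, -3> → <2, -6, -21>
step 9: apply <+0, -5, +0> → <2, -11, -21>

<2, -11, -21>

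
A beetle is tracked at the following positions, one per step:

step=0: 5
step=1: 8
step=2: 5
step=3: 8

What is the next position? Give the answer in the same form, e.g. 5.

Step-to-step displacements: +3, -3, +3; each is -1× the previous.
step 4: 8 − 3 → 5

5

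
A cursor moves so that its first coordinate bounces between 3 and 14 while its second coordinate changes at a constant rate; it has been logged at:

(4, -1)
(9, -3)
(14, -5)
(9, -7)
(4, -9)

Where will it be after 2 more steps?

The first coordinate travels 5 per step and bounces off the walls at 3 and 14.
  step 5: 4 → 7
  step 6: 7 → 12
The second coordinate changes by -2 each step: at step 6 it is -13.

(12, -13)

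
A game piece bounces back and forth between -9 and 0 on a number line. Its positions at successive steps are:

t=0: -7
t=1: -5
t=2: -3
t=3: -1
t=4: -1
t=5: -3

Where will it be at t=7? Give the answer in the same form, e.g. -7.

-7

The value reflects between -9 and 0, moving 2 per step.
  step 6: -3 → -5
  step 7: -5 → -7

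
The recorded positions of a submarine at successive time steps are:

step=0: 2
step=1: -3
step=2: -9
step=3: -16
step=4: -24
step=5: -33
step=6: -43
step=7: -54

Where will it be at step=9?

Taking differences between consecutive positions: -5, -6, -7, -8, -9, -10, -11. These grow by -1 each step.
step 8: -54 − 12 → -66
step 9: -66 − 13 → -79

-79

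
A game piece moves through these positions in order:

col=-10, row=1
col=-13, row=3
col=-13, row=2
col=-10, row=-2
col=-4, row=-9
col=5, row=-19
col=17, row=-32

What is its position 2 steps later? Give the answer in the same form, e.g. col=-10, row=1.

Taking differences between consecutive positions: (-3,+2), (+0,-1), (+3,-4), (+6,-7), (+9,-10), (+12,-13). These grow by (+3,-3) each step.
step 7: col=17, row=-32 + (+15,-16) → col=32, row=-48
step 8: col=32, row=-48 + (+18,-19) → col=50, row=-67

col=50, row=-67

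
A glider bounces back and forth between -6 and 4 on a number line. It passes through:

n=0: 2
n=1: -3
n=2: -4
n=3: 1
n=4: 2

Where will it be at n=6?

The value reflects between -6 and 4, moving 5 per step.
  step 5: 2 → -3
  step 6: -3 → -4

-4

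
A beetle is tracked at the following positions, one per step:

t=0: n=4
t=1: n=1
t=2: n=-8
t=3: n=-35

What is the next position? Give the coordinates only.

Step-to-step displacements: -3, -9, -27; each is 3× the previous.
step 4: -35 − 81 → n=-116

n=-116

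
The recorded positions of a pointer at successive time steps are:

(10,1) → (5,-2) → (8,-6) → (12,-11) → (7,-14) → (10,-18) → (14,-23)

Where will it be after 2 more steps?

(12,-30)

Step-to-step displacements: (-5,-3), (+3,-4), (+4,-5), (-5,-3), (+3,-4), (+4,-5) — a repeating cycle of length 3.
step 7: apply (-5,-3) → (9,-26)
step 8: apply (+3,-4) → (12,-30)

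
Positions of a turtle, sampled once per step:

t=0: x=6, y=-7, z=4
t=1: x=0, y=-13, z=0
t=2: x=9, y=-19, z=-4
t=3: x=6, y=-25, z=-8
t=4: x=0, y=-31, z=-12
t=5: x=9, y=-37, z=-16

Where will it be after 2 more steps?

x=0, y=-49, z=-24

The x coordinate repeats the cycle [6, 0, 9] with period 3; step 7 mod 3 = 1, giving 0.
The y coordinate changes by -6 each step, so at step 7 it is -7 + 7·(-6) = -49.
The z coordinate changes by -4 each step, so at step 7 it is 4 + 7·(-4) = -24.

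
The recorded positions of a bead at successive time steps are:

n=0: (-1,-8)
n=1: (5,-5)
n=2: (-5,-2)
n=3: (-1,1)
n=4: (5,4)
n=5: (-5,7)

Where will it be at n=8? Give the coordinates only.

First: cycles through -1, 5, -5 every 3 steps. Step 8 lands at position 2 of the cycle → -5.
Second: linear, +3 per step → 16 at step 8.

(-5,16)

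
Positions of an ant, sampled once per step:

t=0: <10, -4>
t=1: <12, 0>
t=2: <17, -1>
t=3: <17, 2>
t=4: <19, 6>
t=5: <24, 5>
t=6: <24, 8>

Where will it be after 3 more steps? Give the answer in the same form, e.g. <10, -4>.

<31, 14>

Step-to-step displacements: <+2, +4>, <+5, -1>, <+0, +3>, <+2, +4>, <+5, -1>, <+0, +3> — a repeating cycle of length 3.
step 7: apply <+2, +4> → <26, 12>
step 8: apply <+5, -1> → <31, 11>
step 9: apply <+0, +3> → <31, 14>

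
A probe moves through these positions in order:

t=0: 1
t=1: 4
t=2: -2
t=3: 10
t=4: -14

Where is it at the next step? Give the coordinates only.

34

Consecutive displacements +3, -6, +12, -24 scale by a factor of -2 each step.
step 5: -14 + 48 → 34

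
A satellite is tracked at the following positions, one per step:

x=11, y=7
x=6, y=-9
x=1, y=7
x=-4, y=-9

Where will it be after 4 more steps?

x=-24, y=-9

The x coordinate changes by -5 each step, so at step 7 it is 11 + 7·(-5) = -24.
The y coordinate repeats the cycle [7, -9] with period 2; step 7 mod 2 = 1, giving -9.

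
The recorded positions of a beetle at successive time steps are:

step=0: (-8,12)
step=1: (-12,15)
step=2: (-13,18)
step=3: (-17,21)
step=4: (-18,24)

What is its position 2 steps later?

Step-to-step displacements: (-4,+3), (-1,+3), (-4,+3), (-1,+3) — a repeating cycle of length 2.
step 5: apply (-4,+3) → (-22,27)
step 6: apply (-1,+3) → (-23,30)

(-23,30)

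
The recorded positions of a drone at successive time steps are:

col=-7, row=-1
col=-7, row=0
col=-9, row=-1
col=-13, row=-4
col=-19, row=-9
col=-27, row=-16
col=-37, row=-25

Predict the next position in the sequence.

Taking differences between consecutive positions: (+0, +1), (-2, -1), (-4, -3), (-6, -5), (-8, -7), (-10, -9). These grow by (-2, -2) each step.
step 7: col=-37, row=-25 + (-12, -11) → col=-49, row=-36

col=-49, row=-36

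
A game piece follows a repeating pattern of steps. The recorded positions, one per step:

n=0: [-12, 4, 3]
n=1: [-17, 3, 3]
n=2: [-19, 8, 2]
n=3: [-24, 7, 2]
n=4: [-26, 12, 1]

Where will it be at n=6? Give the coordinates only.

[-33, 16, 0]

Step-to-step displacements: [-5, -1, +0], [-2, +5, -1], [-5, -1, +0], [-2, +5, -1] — a repeating cycle of length 2.
step 5: apply [-5, -1, +0] → [-31, 11, 1]
step 6: apply [-2, +5, -1] → [-33, 16, 0]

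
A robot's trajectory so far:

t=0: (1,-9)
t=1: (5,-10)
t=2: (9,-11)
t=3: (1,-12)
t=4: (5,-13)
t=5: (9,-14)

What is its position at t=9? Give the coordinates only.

The first coordinate repeats the cycle [1, 5, 9] with period 3; step 9 mod 3 = 0, giving 1.
The second coordinate changes by -1 each step, so at step 9 it is -9 + 9·(-1) = -18.

(1,-18)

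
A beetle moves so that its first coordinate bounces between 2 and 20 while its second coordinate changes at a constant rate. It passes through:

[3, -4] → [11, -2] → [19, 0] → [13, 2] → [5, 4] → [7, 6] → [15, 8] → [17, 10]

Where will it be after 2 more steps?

The first coordinate reflects between 2 and 20, moving 8 per step.
  step 8: 17 → 9
  step 9: 9 → 3
The second coordinate changes by +2 each step: at step 9 it is 14.

[3, 14]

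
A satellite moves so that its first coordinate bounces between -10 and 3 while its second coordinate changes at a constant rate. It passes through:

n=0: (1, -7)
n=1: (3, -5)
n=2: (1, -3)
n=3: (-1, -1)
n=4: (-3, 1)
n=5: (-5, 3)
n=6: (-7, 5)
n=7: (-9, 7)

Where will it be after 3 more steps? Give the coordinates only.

The first coordinate travels 2 per step and bounces off the walls at -10 and 3.
  step 8: -9 → -9
  step 9: -9 → -7
  step 10: -7 → -5
The second coordinate changes by +2 each step: at step 10 it is 13.

(-5, 13)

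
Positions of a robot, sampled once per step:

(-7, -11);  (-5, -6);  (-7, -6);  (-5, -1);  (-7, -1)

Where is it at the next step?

Differencing gives (+2, +5), (-2, +0), (+2, +5), (-2, +0). This is the pattern (+2, +5), (-2, +0) repeated.
step 5: apply (+2, +5) → (-5, 4)

(-5, 4)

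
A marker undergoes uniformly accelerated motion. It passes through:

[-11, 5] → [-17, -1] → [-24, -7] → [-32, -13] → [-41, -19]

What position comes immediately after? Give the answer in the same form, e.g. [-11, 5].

Taking differences between consecutive positions: [-6, -6], [-7, -6], [-8, -6], [-9, -6]. These grow by [-1, +0] each step.
step 5: [-41, -19] + [-10, -6] → [-51, -25]

[-51, -25]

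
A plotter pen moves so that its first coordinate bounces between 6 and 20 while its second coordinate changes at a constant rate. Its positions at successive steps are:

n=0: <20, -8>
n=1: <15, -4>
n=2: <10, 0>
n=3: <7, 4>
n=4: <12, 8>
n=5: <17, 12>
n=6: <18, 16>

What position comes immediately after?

<13, 20>

The first coordinate reflects between 6 and 20, moving 5 per step.
  step 7: 18 → 13
The second coordinate changes by +4 each step: at step 7 it is 20.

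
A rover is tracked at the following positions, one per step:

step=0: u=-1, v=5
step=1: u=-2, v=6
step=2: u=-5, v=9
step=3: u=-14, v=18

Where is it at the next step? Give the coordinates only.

The jumps are (-1,+1), (-3,+3), (-9,+9) — a geometric progression with ratio 3.
step 4: u=-14, v=18 + (-27,+27) → u=-41, v=45

u=-41, v=45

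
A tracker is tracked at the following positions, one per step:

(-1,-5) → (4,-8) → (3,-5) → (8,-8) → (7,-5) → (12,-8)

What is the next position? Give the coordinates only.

(11,-5)

The moves between consecutive positions are (+5,-3), (-1,+3), (+5,-3), (-1,+3), (+5,-3); they repeat the 2-cycle [(+5,-3), (-1,+3)].
step 6: apply (-1,+3) → (11,-5)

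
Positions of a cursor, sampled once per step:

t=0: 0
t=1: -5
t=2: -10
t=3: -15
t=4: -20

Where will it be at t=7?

-35

Constant displacement of -5 per step.
step 5: -20 − 5 → -25
step 6: -25 − 5 → -30
step 7: -30 − 5 → -35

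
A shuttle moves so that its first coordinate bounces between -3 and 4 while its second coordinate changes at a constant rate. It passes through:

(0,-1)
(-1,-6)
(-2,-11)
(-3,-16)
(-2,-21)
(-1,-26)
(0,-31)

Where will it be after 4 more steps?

The first coordinate reflects between -3 and 4, moving 1 per step.
  step 7: 0 → 1
  step 8: 1 → 2
  step 9: 2 → 3
  step 10: 3 → 4
The second coordinate changes by -5 each step: at step 10 it is -51.

(4,-51)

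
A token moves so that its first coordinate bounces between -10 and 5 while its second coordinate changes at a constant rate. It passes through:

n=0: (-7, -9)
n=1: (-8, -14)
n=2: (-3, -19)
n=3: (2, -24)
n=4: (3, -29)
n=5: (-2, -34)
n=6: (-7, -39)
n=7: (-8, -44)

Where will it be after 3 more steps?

(3, -59)

The first coordinate reflects between -10 and 5, moving 5 per step.
  step 8: -8 → -3
  step 9: -3 → 2
  step 10: 2 → 3
The second coordinate changes by -5 each step: at step 10 it is -59.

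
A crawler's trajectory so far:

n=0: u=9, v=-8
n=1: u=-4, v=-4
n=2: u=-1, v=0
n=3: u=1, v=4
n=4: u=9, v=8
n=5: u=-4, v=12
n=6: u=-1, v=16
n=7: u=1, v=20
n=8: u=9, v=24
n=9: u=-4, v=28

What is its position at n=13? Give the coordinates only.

U: cycles through 9, -4, -1, 1 every 4 steps. Step 13 lands at position 1 of the cycle → -4.
V: linear, +4 per step → 44 at step 13.

u=-4, v=44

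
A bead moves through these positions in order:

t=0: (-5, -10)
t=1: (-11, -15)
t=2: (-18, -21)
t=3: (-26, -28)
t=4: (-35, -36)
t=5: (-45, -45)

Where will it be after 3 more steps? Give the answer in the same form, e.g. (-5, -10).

Taking differences between consecutive positions: (-6, -5), (-7, -6), (-8, -7), (-9, -8), (-10, -9). These grow by (-1, -1) each step.
step 6: (-45, -45) + (-11, -10) → (-56, -55)
step 7: (-56, -55) + (-12, -11) → (-68, -66)
step 8: (-68, -66) + (-13, -12) → (-81, -78)

(-81, -78)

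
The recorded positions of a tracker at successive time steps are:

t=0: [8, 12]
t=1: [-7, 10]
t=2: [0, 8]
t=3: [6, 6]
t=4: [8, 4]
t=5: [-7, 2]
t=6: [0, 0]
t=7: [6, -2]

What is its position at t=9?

First: cycles through 8, -7, 0, 6 every 4 steps. Step 9 lands at position 1 of the cycle → -7.
Second: linear, -2 per step → -6 at step 9.

[-7, -6]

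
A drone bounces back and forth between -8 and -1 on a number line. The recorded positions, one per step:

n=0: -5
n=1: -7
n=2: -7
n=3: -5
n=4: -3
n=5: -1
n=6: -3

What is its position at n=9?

-7

The value travels 2 per step and bounces off the walls at -8 and -1.
  step 7: -3 → -5
  step 8: -5 → -7
  step 9: -7 → -7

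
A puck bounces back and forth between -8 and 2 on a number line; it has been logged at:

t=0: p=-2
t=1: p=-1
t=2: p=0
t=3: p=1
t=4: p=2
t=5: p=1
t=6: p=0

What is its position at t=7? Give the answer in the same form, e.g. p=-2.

p=-1

The value travels 1 per step and bounces off the walls at -8 and 2.
  step 7: 0 → -1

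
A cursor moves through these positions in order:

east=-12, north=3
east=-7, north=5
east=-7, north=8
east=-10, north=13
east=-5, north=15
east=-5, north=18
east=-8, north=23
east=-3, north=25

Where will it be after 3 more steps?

The moves between consecutive positions are (+5, +2), (+0, +3), (-3, +5), (+5, +2), (+0, +3), (-3, +5), (+5, +2); they repeat the 3-cycle [(+5, +2), (+0, +3), (-3, +5)].
step 8: apply (+0, +3) → east=-3, north=28
step 9: apply (-3, +5) → east=-6, north=33
step 10: apply (+5, +2) → east=-1, north=35

east=-1, north=35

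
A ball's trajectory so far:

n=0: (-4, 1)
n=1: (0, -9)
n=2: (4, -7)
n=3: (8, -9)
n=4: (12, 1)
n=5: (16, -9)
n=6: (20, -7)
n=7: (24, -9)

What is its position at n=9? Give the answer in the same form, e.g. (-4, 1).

First: linear, +4 per step → 32 at step 9.
Second: cycles through 1, -9, -7, -9 every 4 steps. Step 9 lands at position 1 of the cycle → -9.

(32, -9)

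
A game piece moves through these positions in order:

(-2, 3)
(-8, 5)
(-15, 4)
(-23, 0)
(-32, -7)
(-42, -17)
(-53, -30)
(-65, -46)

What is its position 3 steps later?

First differences are (-6, +2), (-7, -1), (-8, -4), (-9, -7), (-10, -10), (-11, -13), (-12, -16); their common second difference is (-1, -3) (constant acceleration).
step 8: (-65, -46) + (-13, -19) → (-78, -65)
step 9: (-78, -65) + (-14, -22) → (-92, -87)
step 10: (-92, -87) + (-15, -25) → (-107, -112)

(-107, -112)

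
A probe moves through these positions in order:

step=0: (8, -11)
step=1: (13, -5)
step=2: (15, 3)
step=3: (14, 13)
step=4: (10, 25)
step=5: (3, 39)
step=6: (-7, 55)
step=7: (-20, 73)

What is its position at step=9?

Successive displacements: (+5, +6), (+2, +8), (-1, +10), (-4, +12), (-7, +14), (-10, +16), (-13, +18) — each changes by (-3, +2).
step 8: (-20, 73) + (-16, +20) → (-36, 93)
step 9: (-36, 93) + (-19, +22) → (-55, 115)

(-55, 115)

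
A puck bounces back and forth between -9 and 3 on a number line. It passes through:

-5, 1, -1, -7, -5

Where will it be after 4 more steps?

The value reflects between -9 and 3, moving 6 per step.
  step 5: -5 → 1
  step 6: 1 → -1
  step 7: -1 → -7
  step 8: -7 → -5

-5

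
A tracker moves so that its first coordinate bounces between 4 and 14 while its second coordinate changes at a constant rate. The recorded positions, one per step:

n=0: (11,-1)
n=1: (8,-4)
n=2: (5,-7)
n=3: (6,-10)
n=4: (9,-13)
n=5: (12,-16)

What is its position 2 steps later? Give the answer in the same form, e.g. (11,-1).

(10,-22)

The first coordinate reflects between 4 and 14, moving 3 per step.
  step 6: 12 → 13
  step 7: 13 → 10
The second coordinate changes by -3 each step: at step 7 it is -22.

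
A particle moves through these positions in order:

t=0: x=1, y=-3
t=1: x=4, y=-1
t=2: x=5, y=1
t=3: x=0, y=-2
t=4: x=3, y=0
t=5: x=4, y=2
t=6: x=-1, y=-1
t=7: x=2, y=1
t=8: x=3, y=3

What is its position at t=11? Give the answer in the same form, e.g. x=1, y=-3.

The moves between consecutive positions are (+3, +2), (+1, +2), (-5, -3), (+3, +2), (+1, +2), (-5, -3), (+3, +2), (+1, +2); they repeat the 3-cycle [(+3, +2), (+1, +2), (-5, -3)].
step 9: apply (-5, -3) → x=-2, y=0
step 10: apply (+3, +2) → x=1, y=2
step 11: apply (+1, +2) → x=2, y=4

x=2, y=4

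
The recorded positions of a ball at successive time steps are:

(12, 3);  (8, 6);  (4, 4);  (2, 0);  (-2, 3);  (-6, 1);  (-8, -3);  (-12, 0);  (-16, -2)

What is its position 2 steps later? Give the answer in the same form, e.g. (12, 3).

Step-to-step displacements: (-4, +3), (-4, -2), (-2, -4), (-4, +3), (-4, -2), (-2, -4), (-4, +3), (-4, -2) — a repeating cycle of length 3.
step 9: apply (-2, -4) → (-18, -6)
step 10: apply (-4, +3) → (-22, -3)

(-22, -3)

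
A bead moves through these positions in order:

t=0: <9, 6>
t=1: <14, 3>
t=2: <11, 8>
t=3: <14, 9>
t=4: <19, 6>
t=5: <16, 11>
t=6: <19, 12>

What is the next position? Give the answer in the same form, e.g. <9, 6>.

Step-to-step displacements: <+5, -3>, <-3, +5>, <+3, +1>, <+5, -3>, <-3, +5>, <+3, +1> — a repeating cycle of length 3.
step 7: apply <+5, -3> → <24, 9>

<24, 9>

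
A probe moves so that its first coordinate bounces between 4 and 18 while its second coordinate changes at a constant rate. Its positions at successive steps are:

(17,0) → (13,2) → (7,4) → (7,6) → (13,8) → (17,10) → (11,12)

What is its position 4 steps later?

The first coordinate reflects between 4 and 18, moving 6 per step.
  step 7: 11 → 5
  step 8: 5 → 9
  step 9: 9 → 15
  step 10: 15 → 15
The second coordinate changes by +2 each step: at step 10 it is 20.

(15,20)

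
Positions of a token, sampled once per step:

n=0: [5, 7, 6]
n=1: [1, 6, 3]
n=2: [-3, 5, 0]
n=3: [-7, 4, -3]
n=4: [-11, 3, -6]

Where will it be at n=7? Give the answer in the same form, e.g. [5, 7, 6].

The position changes by [-4, -1, -3] every step.
step 5: [-11, 3, -6] + [-4, -1, -3] → [-15, 2, -9]
step 6: [-15, 2, -9] + [-4, -1, -3] → [-19, 1, -12]
step 7: [-19, 1, -12] + [-4, -1, -3] → [-23, 0, -15]

[-23, 0, -15]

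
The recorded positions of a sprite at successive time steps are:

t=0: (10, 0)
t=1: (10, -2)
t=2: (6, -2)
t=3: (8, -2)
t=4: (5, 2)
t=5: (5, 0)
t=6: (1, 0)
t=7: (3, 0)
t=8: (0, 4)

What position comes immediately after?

(0, 2)

Step-to-step displacements: (+0, -2), (-4, +0), (+2, +0), (-3, +4), (+0, -2), (-4, +0), (+2, +0), (-3, +4) — a repeating cycle of length 4.
step 9: apply (+0, -2) → (0, 2)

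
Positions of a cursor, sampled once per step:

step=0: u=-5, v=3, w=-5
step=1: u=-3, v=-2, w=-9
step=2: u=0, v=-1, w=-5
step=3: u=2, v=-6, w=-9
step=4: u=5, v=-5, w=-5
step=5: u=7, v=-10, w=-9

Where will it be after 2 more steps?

u=12, v=-14, w=-9

Step-to-step displacements: (+2, -5, -4), (+3, +1, +4), (+2, -5, -4), (+3, +1, +4), (+2, -5, -4) — a repeating cycle of length 2.
step 6: apply (+3, +1, +4) → u=10, v=-9, w=-5
step 7: apply (+2, -5, -4) → u=12, v=-14, w=-9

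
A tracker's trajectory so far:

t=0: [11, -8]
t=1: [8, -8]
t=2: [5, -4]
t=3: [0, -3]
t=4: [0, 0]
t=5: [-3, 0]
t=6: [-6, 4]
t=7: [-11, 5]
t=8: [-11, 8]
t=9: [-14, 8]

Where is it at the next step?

The moves between consecutive positions are [-3, +0], [-3, +4], [-5, +1], [+0, +3], [-3, +0], [-3, +4], [-5, +1], [+0, +3], [-3, +0]; they repeat the 4-cycle [[-3, +0], [-3, +4], [-5, +1], [+0, +3]].
step 10: apply [-3, +4] → [-17, 12]

[-17, 12]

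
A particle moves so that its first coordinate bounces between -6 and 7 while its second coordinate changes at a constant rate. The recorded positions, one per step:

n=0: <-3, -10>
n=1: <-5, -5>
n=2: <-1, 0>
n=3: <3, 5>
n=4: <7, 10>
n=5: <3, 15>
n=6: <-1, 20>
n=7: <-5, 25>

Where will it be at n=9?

<1, 35>

The first coordinate reflects between -6 and 7, moving 4 per step.
  step 8: -5 → -3
  step 9: -3 → 1
The second coordinate changes by +5 each step: at step 9 it is 35.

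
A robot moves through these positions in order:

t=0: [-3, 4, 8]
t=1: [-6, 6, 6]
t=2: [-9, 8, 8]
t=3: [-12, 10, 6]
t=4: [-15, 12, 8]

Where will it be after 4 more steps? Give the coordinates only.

First: linear, -3 per step → -27 at step 8.
Second: linear, +2 per step → 20 at step 8.
Third: cycles through 8, 6 every 2 steps. Step 8 lands at position 0 of the cycle → 8.

[-27, 20, 8]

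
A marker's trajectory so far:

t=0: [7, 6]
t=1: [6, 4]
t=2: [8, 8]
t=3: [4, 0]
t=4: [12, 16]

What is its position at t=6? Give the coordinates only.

Consecutive displacements [-1, -2], [+2, +4], [-4, -8], [+8, +16] scale by a factor of -2 each step.
step 5: [12, 16] + [-16, -32] → [-4, -16]
step 6: [-4, -16] + [+32, +64] → [28, 48]

[28, 48]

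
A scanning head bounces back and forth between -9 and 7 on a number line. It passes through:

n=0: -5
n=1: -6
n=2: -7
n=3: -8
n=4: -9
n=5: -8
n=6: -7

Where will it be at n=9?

The value travels 1 per step and bounces off the walls at -9 and 7.
  step 7: -7 → -6
  step 8: -6 → -5
  step 9: -5 → -4

-4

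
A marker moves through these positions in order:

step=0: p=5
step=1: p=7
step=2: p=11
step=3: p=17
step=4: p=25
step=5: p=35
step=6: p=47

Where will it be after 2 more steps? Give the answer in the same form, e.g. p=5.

p=77

Taking differences between consecutive positions: +2, +4, +6, +8, +10, +12. These grow by +2 each step.
step 7: 47 + 14 → p=61
step 8: 61 + 16 → p=77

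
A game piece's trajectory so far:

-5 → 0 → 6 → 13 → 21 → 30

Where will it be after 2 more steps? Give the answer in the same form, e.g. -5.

51

First differences are +5, +6, +7, +8, +9; their common second difference is +1 (constant acceleration).
step 6: 30 + 10 → 40
step 7: 40 + 11 → 51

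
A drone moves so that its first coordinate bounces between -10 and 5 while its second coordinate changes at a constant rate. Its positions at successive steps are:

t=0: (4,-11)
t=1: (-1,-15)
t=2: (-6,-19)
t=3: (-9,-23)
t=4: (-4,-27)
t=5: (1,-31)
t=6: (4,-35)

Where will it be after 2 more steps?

The first coordinate travels 5 per step and bounces off the walls at -10 and 5.
  step 7: 4 → -1
  step 8: -1 → -6
The second coordinate changes by -4 each step: at step 8 it is -43.

(-6,-43)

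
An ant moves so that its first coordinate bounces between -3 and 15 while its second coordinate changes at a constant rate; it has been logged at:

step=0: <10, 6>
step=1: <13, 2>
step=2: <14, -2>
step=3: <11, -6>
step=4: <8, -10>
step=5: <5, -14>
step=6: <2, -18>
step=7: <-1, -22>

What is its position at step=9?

The first coordinate reflects between -3 and 15, moving 3 per step.
  step 8: -1 → -2
  step 9: -2 → 1
The second coordinate changes by -4 each step: at step 9 it is -30.

<1, -30>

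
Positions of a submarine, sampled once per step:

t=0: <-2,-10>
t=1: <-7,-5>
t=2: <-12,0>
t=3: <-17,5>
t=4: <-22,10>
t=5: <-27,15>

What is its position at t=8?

<-42,30>

Each step adds <-5,+5> to the position.
step 6: <-27,15> + <-5,+5> → <-32,20>
step 7: <-32,20> + <-5,+5> → <-37,25>
step 8: <-37,25> + <-5,+5> → <-42,30>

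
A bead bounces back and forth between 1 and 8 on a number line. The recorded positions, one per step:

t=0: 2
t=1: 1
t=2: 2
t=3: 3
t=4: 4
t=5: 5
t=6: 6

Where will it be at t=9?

7

The value reflects between 1 and 8, moving 1 per step.
  step 7: 6 → 7
  step 8: 7 → 8
  step 9: 8 → 7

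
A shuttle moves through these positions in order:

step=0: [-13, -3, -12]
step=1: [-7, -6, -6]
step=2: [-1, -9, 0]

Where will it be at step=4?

[11, -15, 12]

Each step adds [+6, -3, +6] to the position.
step 3: [-1, -9, 0] + [+6, -3, +6] → [5, -12, 6]
step 4: [5, -12, 6] + [+6, -3, +6] → [11, -15, 12]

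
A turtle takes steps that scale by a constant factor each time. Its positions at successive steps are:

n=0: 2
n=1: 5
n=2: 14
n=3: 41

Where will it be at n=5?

365

Step-to-step displacements: +3, +9, +27; each is 3× the previous.
step 4: 41 + 81 → 122
step 5: 122 + 243 → 365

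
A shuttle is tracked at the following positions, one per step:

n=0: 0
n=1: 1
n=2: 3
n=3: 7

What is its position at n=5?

The jumps are +1, +2, +4 — a geometric progression with ratio 2.
step 4: 7 + 8 → 15
step 5: 15 + 16 → 31

31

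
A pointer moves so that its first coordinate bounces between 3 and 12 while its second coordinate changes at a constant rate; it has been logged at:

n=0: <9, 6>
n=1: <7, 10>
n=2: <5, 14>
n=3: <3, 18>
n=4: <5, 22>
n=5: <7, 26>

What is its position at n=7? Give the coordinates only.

The first coordinate reflects between 3 and 12, moving 2 per step.
  step 6: 7 → 9
  step 7: 9 → 11
The second coordinate changes by +4 each step: at step 7 it is 34.

<11, 34>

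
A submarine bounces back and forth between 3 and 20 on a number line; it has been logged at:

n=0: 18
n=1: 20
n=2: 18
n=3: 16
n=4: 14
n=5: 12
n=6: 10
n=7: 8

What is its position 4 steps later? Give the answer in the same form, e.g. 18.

6

The value reflects between 3 and 20, moving 2 per step.
  step 8: 8 → 6
  step 9: 6 → 4
  step 10: 4 → 4
  step 11: 4 → 6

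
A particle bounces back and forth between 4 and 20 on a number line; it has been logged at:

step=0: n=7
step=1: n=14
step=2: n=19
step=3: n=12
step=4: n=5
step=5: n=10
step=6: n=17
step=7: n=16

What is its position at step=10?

n=13

The value reflects between 4 and 20, moving 7 per step.
  step 8: 16 → 9
  step 9: 9 → 6
  step 10: 6 → 13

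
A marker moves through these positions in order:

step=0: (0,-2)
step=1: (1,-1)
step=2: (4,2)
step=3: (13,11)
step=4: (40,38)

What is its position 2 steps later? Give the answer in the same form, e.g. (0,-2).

(364,362)

Consecutive displacements (+1,+1), (+3,+3), (+9,+9), (+27,+27) scale by a factor of 3 each step.
step 5: (40,38) + (+81,+81) → (121,119)
step 6: (121,119) + (+243,+243) → (364,362)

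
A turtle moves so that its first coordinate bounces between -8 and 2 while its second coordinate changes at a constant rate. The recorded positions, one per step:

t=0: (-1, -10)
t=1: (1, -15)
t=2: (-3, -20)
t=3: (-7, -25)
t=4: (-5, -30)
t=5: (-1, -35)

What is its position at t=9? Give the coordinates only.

(-5, -55)

The first coordinate travels 4 per step and bounces off the walls at -8 and 2.
  step 6: -1 → 1
  step 7: 1 → -3
  step 8: -3 → -7
  step 9: -7 → -5
The second coordinate changes by -5 each step: at step 9 it is -55.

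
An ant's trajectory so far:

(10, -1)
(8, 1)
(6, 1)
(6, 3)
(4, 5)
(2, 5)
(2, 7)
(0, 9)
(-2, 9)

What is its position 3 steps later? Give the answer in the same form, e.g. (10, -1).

Step-to-step displacements: (-2, +2), (-2, +0), (+0, +2), (-2, +2), (-2, +0), (+0, +2), (-2, +2), (-2, +0) — a repeating cycle of length 3.
step 9: apply (+0, +2) → (-2, 11)
step 10: apply (-2, +2) → (-4, 13)
step 11: apply (-2, +0) → (-6, 13)

(-6, 13)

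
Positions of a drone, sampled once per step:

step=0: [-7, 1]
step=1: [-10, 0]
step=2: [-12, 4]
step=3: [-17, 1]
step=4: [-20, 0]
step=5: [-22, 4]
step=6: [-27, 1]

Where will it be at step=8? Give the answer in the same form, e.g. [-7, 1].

[-32, 4]

The moves between consecutive positions are [-3, -1], [-2, +4], [-5, -3], [-3, -1], [-2, +4], [-5, -3]; they repeat the 3-cycle [[-3, -1], [-2, +4], [-5, -3]].
step 7: apply [-3, -1] → [-30, 0]
step 8: apply [-2, +4] → [-32, 4]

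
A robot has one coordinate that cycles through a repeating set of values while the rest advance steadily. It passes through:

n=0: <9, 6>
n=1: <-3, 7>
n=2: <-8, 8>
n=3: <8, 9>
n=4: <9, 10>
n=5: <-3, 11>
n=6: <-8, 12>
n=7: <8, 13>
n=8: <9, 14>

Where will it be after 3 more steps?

<8, 17>

The first coordinate repeats the cycle [9, -3, -8, 8] with period 4; step 11 mod 4 = 3, giving 8.
The second coordinate changes by +1 each step, so at step 11 it is 6 + 11·(1) = 17.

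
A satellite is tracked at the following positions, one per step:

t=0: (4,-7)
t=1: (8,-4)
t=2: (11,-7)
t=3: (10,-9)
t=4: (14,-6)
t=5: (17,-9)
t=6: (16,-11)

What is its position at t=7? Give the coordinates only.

The moves between consecutive positions are (+4,+3), (+3,-3), (-1,-2), (+4,+3), (+3,-3), (-1,-2); they repeat the 3-cycle [(+4,+3), (+3,-3), (-1,-2)].
step 7: apply (+4,+3) → (20,-8)

(20,-8)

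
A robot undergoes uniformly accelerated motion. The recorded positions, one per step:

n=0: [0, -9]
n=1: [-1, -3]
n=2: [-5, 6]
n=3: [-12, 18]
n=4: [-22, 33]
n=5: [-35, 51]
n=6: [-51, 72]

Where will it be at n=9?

Successive displacements: [-1, +6], [-4, +9], [-7, +12], [-10, +15], [-13, +18], [-16, +21] — each changes by [-3, +3].
step 7: [-51, 72] + [-19, +24] → [-70, 96]
step 8: [-70, 96] + [-22, +27] → [-92, 123]
step 9: [-92, 123] + [-25, +30] → [-117, 153]

[-117, 153]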